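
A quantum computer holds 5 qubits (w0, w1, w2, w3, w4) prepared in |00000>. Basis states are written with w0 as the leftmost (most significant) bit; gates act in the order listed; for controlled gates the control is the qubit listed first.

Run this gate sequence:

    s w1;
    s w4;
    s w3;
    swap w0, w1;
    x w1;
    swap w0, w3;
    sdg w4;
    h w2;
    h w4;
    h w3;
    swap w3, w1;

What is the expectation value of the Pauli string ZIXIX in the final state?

The expectation value of ZIXIX is 1.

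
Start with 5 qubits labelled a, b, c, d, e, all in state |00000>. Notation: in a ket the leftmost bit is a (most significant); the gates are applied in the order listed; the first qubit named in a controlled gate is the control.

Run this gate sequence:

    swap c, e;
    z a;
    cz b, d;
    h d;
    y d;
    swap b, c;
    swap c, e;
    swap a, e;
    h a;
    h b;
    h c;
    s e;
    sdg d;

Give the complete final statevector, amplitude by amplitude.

After the circuit, the state carries amplitude -I/4 on |00000>, 0 on |00001>, 1/4 on |00010>, 0 on |00011>, -I/4 on |00100>, 0 on |00101>, 1/4 on |00110>, 0 on |00111>, -I/4 on |01000>, 0 on |01001>, 1/4 on |01010>, 0 on |01011>, -I/4 on |01100>, 0 on |01101>, 1/4 on |01110>, 0 on |01111>, -I/4 on |10000>, 0 on |10001>, 1/4 on |10010>, 0 on |10011>, -I/4 on |10100>, 0 on |10101>, 1/4 on |10110>, 0 on |10111>, -I/4 on |11000>, 0 on |11001>, 1/4 on |11010>, 0 on |11011>, -I/4 on |11100>, 0 on |11101>, 1/4 on |11110>, 0 on |11111>.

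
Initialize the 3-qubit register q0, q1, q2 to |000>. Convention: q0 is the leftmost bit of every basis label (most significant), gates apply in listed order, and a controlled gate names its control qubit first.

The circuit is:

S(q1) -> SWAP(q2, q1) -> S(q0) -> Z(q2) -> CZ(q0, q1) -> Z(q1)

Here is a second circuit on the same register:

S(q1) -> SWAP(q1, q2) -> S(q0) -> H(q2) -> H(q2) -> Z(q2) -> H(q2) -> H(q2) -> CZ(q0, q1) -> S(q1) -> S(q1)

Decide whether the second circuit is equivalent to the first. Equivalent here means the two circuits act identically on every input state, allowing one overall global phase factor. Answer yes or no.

Yes — the two circuits implement the same unitary up to a global phase.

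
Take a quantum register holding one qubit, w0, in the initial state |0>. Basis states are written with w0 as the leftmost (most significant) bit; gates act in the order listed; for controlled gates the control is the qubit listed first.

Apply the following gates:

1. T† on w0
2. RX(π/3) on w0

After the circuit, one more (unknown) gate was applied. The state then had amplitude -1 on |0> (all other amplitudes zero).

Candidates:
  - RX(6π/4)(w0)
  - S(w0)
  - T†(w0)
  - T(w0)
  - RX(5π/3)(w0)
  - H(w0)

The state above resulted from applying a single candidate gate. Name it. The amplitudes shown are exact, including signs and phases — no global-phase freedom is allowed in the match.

The applied gate was RX(5π/3)(w0).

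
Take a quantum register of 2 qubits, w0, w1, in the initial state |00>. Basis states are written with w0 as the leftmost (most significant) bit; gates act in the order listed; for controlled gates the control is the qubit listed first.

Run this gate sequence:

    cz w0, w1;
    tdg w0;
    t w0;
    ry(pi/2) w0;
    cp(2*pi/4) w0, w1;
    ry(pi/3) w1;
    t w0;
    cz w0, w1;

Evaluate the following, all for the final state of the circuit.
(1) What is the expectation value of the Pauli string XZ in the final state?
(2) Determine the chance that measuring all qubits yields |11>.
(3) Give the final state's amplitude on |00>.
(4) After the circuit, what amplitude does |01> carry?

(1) The observable XZ averages to sqrt(2)/2.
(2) The probability of measuring |11> is 1/8.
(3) The final state's coefficient on |00> equals sqrt(6)/4.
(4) The amplitude on |01> is sqrt(2)/4.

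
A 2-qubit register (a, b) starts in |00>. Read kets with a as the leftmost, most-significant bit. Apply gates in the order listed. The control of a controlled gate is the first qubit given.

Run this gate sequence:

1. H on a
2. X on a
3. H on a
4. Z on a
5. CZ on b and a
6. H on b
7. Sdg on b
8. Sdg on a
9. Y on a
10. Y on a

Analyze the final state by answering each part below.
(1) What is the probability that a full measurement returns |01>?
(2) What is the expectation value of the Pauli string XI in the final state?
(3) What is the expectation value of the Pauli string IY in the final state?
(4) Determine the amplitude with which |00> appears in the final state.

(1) Outcome |01> occurs with probability 1/2.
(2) The expectation value of XI is 0.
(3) In the final state, IY has expectation -1.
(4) |00> carries amplitude sqrt(2)/2 in the final state.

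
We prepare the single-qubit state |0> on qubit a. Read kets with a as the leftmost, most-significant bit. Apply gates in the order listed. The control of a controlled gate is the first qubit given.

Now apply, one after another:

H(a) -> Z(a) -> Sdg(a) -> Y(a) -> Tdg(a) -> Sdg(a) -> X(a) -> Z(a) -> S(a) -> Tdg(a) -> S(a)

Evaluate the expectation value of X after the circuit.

The expectation value of X is 1.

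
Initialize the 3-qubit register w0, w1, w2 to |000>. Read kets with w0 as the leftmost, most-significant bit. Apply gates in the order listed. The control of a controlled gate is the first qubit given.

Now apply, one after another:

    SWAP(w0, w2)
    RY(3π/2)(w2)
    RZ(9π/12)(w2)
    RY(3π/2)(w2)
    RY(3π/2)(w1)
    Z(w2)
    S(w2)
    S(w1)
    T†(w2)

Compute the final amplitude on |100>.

The amplitude on |100> is 0.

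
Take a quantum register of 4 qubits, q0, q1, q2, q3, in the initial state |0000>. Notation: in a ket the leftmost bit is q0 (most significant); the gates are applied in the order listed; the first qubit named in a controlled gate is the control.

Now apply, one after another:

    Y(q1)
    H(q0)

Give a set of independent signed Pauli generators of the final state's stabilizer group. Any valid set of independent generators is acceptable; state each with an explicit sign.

One valid set of independent stabilizer generators is +XIII, -IZII, +IIZI, +IIIZ (any independent generating set of the same group is equally correct).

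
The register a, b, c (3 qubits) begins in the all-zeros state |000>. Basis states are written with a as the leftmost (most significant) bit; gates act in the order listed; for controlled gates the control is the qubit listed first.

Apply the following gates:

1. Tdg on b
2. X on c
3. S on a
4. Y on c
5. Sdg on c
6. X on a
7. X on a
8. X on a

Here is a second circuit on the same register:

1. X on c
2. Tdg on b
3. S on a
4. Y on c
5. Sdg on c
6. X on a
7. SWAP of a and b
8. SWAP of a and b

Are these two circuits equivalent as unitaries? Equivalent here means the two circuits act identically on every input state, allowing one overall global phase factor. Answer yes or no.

Yes — the two circuits implement the same unitary up to a global phase.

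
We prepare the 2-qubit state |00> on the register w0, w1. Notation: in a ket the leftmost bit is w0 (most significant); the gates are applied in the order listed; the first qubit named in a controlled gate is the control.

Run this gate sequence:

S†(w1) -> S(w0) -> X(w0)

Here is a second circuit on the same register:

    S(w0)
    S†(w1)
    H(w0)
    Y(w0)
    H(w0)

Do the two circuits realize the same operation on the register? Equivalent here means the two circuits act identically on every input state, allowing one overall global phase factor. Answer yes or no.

No, they are not equivalent — no single phase factor reconciles the two unitaries.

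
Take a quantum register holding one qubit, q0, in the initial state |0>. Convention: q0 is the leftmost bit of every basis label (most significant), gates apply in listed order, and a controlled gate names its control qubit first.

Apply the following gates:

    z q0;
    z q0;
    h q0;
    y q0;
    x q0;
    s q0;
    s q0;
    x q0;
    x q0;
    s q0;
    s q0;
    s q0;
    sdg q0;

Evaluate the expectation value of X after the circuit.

The expectation value of X is -1.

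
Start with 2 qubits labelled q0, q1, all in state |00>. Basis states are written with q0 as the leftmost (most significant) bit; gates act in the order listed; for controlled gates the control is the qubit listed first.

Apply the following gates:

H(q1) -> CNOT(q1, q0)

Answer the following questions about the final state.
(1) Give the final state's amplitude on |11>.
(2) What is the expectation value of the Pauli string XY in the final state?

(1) |11> carries amplitude sqrt(2)/2 in the final state.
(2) In the final state, XY has expectation 0.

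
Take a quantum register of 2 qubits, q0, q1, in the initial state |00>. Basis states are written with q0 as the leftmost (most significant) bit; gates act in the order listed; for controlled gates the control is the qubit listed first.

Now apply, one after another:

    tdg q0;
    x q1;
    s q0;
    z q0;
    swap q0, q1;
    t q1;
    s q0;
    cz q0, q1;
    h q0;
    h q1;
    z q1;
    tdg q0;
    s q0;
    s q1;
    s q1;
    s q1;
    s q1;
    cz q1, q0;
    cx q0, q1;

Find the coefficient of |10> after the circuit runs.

The final state's coefficient on |10> equals -exp(3*I*pi/4)/2.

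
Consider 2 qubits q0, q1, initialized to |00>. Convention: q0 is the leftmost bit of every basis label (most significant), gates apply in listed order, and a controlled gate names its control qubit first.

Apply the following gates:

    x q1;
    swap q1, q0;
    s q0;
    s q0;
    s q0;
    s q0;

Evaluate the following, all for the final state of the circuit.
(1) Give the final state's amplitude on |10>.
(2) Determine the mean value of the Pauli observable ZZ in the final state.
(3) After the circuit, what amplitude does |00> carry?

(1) |10> carries amplitude 1 in the final state.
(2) The observable ZZ averages to -1.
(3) The final state's coefficient on |00> equals 0.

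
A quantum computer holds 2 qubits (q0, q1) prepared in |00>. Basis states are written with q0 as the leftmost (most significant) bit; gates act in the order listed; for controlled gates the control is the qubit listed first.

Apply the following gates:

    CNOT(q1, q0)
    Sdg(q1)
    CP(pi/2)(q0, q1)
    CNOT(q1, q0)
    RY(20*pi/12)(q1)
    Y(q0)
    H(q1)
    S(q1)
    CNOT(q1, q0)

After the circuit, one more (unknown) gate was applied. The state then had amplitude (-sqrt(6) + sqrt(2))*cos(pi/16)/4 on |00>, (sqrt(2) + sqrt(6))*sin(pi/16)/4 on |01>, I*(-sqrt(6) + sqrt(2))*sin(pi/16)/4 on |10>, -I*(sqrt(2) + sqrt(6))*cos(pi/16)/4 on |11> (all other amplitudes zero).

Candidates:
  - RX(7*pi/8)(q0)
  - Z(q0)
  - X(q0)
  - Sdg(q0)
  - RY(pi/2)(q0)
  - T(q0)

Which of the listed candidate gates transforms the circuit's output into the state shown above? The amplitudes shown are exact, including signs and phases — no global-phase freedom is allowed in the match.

The applied gate was RX(7*pi/8)(q0).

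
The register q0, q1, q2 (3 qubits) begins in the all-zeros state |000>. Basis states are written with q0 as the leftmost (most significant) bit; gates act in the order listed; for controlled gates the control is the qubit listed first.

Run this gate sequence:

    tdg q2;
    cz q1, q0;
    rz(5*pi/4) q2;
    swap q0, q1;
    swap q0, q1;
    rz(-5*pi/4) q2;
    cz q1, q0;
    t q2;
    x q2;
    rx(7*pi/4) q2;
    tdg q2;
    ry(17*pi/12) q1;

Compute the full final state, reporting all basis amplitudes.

After the circuit, the state carries amplitude I*(-2 + sqrt(2) + sqrt(6))/8 on |000>, (-2*sqrt(3) - sqrt(6) + sqrt(2))*exp(3*I*pi/4)/8 on |001>, I*(-2*sqrt(3) - sqrt(2) + sqrt(6))/8 on |010>, (sqrt(2) + 2 + sqrt(6))*exp(3*I*pi/4)/8 on |011>, 0 on |100>, 0 on |101>, 0 on |110>, 0 on |111>. Key observation: the block from step 1 through step 8 cancels to the identity and can be dropped.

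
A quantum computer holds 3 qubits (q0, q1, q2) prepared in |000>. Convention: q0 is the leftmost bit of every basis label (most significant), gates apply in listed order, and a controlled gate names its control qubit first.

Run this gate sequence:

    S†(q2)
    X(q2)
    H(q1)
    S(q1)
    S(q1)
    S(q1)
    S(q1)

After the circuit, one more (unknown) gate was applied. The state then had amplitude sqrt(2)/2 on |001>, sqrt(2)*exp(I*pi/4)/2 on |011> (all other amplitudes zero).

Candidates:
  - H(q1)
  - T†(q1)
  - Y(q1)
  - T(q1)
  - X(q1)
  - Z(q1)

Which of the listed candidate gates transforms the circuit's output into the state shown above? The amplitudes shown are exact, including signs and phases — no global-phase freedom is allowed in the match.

The unique candidate consistent with the amplitudes is T(q1). Key observation: gates 4-7 undo each other exactly, leaving only the rest of the circuit to track.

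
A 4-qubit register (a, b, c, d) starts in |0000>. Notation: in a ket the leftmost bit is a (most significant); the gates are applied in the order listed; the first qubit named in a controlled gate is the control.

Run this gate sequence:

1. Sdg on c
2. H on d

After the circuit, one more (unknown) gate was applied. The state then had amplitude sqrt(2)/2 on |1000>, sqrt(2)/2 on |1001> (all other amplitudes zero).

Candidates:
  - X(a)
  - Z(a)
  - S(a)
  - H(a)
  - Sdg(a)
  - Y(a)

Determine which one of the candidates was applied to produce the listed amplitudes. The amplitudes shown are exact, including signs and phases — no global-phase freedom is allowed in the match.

It was X(a) that produced the state shown.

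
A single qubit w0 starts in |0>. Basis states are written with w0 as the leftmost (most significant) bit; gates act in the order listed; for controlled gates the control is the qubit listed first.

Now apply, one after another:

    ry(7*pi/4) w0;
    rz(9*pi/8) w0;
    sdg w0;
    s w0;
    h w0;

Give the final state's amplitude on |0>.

The amplitude on |0> is sqrt(2)*sqrt(1/2 - sqrt(2)/4)*exp(9*I*pi/16)/2 - sqrt(2)*sqrt(sqrt(2)/4 + 1/2)*exp(-9*I*pi/16)/2.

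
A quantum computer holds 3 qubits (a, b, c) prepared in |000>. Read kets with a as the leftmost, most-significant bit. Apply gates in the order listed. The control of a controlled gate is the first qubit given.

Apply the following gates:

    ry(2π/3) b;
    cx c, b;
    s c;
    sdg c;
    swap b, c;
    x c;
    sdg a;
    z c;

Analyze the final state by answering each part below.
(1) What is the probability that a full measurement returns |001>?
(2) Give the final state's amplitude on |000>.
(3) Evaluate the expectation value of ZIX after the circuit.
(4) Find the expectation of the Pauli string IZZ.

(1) A full measurement returns |001> with probability 1/4. Key observation: gates 3-4 undo each other exactly, leaving only the rest of the circuit to track.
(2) The final state's coefficient on |000> equals sqrt(3)/2.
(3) The expectation value of ZIX is -sqrt(3)/2.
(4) The observable IZZ averages to 1/2.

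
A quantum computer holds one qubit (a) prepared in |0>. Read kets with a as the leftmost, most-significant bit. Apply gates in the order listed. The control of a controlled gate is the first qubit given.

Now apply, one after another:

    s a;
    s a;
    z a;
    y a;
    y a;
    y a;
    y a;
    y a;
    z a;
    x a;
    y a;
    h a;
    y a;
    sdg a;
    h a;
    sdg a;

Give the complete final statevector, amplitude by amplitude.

The final amplitudes are 1/2 + I/2 on |0>, 1/2 + I/2 on |1>.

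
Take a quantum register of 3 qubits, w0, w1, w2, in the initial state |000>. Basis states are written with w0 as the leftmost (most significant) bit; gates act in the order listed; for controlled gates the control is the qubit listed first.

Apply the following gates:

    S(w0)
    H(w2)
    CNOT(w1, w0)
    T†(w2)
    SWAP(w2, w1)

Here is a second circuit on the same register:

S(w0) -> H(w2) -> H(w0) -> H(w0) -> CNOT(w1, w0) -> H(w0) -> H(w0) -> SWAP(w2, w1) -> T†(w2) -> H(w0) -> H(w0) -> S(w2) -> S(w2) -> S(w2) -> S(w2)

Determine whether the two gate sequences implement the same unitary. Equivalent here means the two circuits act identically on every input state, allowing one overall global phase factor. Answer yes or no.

No: there is an input state on which the two circuits produce genuinely different outputs (not merely differing by a phase).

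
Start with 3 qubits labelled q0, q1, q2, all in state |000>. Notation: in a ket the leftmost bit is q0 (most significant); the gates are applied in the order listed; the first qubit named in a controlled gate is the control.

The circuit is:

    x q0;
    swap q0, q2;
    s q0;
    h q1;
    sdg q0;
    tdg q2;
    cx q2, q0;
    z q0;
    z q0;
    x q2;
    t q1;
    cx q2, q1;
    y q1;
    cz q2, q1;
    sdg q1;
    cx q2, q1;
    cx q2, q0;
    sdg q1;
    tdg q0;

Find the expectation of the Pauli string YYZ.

The expectation value of YYZ is 0.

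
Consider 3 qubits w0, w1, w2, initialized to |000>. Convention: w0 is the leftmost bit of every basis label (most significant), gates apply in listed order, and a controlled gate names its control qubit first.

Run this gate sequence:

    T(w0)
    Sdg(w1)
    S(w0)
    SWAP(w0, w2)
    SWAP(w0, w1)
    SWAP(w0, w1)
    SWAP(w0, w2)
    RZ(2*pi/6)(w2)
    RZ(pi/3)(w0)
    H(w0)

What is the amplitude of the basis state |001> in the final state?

The final state's coefficient on |001> equals 0.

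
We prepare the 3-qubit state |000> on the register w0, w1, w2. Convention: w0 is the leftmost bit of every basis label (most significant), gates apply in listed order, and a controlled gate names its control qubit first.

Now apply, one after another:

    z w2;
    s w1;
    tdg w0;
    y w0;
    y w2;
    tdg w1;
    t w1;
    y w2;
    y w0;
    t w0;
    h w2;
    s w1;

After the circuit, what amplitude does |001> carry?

The final state's coefficient on |001> equals sqrt(2)/2.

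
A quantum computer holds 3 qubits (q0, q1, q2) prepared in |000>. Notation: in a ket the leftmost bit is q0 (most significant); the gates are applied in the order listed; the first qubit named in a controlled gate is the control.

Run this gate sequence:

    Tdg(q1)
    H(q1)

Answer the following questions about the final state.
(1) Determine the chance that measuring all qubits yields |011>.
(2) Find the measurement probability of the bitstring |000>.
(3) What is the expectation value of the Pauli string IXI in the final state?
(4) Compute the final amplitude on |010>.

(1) Outcome |011> occurs with probability 0.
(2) A full measurement returns |000> with probability 1/2.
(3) The observable IXI averages to 1.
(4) |010> carries amplitude sqrt(2)/2 in the final state.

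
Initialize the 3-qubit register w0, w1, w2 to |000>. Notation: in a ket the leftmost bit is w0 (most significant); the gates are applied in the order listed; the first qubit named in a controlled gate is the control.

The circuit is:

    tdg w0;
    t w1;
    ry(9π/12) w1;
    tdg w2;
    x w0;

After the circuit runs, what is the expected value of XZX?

The expectation value of XZX is 0.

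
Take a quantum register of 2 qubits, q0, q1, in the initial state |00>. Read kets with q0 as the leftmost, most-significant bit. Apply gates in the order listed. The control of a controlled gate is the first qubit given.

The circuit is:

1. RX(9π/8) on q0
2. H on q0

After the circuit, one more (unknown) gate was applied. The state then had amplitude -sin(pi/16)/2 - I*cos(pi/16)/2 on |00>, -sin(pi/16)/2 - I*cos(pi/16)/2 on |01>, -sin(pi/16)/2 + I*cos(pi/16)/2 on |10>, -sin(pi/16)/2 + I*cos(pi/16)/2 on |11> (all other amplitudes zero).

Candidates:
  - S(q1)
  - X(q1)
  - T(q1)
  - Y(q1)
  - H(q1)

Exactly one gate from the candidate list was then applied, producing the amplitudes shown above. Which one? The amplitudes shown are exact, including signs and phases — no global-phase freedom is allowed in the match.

It was H(q1) that produced the state shown.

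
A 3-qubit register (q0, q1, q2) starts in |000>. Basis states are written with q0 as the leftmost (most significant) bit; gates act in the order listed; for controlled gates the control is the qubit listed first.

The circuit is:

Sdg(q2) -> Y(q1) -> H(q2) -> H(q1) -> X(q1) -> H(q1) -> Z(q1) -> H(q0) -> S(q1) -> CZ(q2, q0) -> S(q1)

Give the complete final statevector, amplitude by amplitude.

After the circuit, the state carries amplitude 0 on |000>, 0 on |001>, -I/2 on |010>, -I/2 on |011>, 0 on |100>, 0 on |101>, -I/2 on |110>, I/2 on |111>. Key observation: the block from step 4 through step 7 cancels to the identity and can be dropped.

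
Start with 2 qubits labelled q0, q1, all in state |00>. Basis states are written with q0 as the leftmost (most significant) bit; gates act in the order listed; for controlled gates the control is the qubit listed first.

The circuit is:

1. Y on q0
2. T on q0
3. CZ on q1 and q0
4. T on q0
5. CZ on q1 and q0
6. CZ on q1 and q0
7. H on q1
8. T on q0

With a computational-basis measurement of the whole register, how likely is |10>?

Outcome |10> occurs with probability 1/2. Key observation: steps 5-6 multiply out to the identity, so the circuit reduces to the remaining gates.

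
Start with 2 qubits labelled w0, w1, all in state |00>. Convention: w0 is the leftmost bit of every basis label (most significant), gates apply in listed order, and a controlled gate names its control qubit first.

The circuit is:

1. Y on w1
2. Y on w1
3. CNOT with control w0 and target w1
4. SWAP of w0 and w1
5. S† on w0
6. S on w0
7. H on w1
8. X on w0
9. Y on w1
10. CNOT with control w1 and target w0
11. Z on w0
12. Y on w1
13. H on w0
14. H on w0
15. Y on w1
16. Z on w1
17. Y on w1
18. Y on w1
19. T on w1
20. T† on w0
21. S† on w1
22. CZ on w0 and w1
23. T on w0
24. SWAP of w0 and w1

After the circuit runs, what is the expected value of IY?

The expectation value of IY is 0. Key observation: the block from step 12 through step 15 cancels to the identity and can be dropped.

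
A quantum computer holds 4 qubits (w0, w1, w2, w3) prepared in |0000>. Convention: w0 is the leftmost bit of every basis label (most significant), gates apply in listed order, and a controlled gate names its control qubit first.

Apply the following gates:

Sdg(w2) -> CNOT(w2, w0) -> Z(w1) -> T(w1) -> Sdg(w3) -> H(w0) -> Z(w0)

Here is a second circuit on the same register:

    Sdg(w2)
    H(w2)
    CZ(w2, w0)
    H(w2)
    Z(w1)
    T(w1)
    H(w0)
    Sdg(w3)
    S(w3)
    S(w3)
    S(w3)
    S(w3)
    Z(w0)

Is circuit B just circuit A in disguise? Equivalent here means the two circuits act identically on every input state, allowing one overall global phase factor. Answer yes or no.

No — the two circuits implement different unitaries, even allowing a global phase.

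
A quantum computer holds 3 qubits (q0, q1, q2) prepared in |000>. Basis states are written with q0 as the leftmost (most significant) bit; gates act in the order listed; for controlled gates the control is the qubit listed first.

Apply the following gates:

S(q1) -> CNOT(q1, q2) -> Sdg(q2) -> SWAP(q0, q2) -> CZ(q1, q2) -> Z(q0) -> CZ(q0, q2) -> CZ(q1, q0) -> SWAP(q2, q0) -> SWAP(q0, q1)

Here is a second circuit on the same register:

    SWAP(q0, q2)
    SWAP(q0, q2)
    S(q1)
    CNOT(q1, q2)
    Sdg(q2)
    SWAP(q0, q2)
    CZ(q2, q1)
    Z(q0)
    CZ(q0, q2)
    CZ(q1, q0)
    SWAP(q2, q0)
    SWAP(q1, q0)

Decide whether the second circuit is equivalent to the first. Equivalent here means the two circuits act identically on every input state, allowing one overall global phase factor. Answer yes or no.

Yes — the two circuits implement the same unitary up to a global phase.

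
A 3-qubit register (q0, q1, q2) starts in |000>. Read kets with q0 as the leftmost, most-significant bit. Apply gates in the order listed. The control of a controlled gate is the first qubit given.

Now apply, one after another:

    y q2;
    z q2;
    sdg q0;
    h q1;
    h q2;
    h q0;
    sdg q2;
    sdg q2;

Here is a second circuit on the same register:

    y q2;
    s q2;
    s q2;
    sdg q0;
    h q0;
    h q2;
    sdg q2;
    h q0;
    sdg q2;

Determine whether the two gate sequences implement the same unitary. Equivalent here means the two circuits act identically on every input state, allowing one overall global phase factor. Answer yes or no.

No: there is an input state on which the two circuits produce genuinely different outputs (not merely differing by a phase).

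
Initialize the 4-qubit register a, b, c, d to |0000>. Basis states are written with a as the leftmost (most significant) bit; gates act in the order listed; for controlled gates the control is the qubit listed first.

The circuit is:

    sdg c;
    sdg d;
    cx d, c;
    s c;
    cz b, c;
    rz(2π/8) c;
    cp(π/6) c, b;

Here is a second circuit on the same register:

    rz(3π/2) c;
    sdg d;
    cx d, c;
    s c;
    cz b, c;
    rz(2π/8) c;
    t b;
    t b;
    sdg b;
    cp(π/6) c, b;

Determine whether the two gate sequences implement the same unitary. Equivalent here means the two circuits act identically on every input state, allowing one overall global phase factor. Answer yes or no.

Yes: on every input state the two circuits agree up to one overall phase factor.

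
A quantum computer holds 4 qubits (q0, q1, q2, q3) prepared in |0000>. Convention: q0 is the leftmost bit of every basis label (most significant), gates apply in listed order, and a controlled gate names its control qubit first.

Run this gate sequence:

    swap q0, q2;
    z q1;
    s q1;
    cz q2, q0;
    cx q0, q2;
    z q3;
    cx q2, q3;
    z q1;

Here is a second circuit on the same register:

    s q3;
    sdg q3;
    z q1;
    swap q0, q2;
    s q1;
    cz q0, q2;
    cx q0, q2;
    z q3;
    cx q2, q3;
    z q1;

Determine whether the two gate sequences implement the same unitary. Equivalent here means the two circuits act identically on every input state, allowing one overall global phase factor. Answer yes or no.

Yes: on every input state the two circuits agree up to one overall phase factor.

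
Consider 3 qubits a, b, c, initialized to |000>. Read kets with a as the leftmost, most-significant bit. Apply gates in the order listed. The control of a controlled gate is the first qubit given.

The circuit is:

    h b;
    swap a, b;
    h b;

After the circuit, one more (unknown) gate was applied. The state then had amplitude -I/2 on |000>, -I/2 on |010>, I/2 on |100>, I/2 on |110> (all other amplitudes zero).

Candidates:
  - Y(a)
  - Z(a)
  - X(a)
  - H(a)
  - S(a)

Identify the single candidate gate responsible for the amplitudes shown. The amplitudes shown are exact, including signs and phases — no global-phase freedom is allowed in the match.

The unique candidate consistent with the amplitudes is Y(a).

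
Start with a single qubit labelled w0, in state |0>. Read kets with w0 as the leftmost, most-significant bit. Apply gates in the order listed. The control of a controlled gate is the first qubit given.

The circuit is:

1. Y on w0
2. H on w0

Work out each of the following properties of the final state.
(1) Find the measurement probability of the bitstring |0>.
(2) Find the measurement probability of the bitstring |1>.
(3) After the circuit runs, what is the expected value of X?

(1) Outcome |0> occurs with probability 1/2.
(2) Outcome |1> occurs with probability 1/2.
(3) In the final state, X has expectation -1.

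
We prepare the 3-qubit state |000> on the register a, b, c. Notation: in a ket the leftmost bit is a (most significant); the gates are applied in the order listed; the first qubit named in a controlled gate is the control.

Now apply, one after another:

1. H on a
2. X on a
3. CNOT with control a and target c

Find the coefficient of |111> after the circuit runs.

|111> carries amplitude 0 in the final state.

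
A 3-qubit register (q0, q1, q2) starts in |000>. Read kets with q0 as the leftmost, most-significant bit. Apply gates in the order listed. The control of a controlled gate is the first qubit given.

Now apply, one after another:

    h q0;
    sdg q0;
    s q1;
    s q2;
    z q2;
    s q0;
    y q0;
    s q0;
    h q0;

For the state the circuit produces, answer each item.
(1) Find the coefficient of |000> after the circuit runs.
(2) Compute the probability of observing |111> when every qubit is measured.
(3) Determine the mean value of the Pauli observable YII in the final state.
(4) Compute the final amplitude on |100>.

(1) The final state's coefficient on |000> equals -1/2 - I/2.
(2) The probability of measuring |111> is 0.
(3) In the final state, YII has expectation 1.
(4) The final state's coefficient on |100> equals 1/2 - I/2.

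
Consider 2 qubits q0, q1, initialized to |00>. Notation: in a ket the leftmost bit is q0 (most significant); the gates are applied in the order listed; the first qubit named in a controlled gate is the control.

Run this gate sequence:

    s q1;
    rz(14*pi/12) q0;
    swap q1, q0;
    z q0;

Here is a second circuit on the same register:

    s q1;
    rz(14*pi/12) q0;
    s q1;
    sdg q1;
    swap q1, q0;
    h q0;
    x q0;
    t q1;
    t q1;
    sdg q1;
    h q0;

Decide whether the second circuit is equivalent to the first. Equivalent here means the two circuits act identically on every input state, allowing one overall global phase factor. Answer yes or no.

Yes, they are equivalent — the unitaries differ by at most a global phase.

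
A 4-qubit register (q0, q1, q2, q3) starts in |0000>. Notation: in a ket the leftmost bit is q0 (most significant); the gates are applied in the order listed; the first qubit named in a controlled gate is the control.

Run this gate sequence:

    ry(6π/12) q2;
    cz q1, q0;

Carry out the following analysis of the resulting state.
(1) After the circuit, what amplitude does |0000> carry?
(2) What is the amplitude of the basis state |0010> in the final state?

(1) |0000> carries amplitude sqrt(2)/2 in the final state.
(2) The amplitude on |0010> is sqrt(2)/2.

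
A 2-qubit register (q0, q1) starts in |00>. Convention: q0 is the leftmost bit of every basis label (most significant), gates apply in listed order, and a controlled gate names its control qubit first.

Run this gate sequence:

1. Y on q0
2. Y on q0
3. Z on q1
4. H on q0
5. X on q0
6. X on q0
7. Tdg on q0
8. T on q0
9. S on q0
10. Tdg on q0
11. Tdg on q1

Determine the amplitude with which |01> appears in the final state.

|01> carries amplitude 0 in the final state. Key observation: the block from step 5 through step 6 cancels to the identity and can be dropped.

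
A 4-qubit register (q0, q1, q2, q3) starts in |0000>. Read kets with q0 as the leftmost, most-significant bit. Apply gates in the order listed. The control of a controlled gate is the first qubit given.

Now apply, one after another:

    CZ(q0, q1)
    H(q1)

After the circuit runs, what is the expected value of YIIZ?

The observable YIIZ averages to 0.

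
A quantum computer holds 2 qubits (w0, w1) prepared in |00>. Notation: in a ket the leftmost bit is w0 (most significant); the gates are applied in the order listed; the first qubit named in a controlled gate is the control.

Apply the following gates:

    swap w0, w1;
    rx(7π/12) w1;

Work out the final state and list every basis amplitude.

The final amplitudes are -sqrt(2 - sqrt(2))/4 + sqrt(3*sqrt(2) + 6)/4 on |00>, -I*sqrt(sqrt(2) + 2)/4 - I*sqrt(6 - 3*sqrt(2))/4 on |01>, 0 on |10>, 0 on |11>.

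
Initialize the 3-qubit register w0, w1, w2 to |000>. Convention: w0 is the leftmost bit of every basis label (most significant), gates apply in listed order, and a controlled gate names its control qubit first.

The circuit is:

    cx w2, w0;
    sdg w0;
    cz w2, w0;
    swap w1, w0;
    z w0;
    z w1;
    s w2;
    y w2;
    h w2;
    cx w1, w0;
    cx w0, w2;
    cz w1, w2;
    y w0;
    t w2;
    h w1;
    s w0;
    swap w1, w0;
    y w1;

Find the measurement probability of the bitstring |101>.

Outcome |101> occurs with probability 1/4.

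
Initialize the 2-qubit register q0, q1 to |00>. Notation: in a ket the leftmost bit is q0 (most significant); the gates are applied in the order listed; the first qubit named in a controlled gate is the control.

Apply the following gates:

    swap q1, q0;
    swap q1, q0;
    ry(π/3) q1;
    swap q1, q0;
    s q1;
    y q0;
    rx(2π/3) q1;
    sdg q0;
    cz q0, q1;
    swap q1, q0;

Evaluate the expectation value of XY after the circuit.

The expectation value of XY is 0. Key observation: the block from step 1 through step 2 cancels to the identity and can be dropped.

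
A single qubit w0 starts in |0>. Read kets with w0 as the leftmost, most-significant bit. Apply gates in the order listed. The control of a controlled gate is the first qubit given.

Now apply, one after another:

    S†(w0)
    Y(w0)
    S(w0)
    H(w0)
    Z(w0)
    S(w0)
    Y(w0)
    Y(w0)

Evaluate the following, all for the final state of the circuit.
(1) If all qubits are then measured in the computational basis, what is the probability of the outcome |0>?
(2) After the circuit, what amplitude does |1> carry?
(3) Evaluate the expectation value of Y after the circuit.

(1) The probability of measuring |0> is 1/2.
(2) The amplitude on |1> is -sqrt(2)*I/2.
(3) The expectation value of Y is 1.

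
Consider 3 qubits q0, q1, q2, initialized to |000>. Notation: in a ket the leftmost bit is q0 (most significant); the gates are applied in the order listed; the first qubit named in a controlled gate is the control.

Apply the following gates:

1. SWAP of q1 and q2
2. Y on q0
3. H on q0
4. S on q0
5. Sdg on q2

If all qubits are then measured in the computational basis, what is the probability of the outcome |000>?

A full measurement returns |000> with probability 1/2.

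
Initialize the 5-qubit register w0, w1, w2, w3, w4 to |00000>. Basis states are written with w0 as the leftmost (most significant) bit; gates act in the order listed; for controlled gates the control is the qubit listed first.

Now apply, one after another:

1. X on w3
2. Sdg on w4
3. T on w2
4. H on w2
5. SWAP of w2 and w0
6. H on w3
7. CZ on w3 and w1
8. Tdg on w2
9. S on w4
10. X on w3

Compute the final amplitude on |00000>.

The final state's coefficient on |00000> equals -1/2.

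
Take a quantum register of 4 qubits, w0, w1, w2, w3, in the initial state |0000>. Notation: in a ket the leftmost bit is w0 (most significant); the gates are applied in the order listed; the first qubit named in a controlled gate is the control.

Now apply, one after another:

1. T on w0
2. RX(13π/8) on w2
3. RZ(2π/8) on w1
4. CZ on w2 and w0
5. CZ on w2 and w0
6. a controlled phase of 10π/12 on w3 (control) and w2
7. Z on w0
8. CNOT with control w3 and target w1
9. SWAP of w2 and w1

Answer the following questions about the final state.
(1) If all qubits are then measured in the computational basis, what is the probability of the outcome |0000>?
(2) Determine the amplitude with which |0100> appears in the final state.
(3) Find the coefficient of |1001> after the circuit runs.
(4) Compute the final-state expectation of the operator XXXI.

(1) The probability of measuring |0000> is cos(3*pi/16)**2.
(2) The final state's coefficient on |0100> equals -exp(3*I*pi/8)*sin(3*pi/16).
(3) The final state's coefficient on |1001> equals 0.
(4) The expectation value of XXXI is 0.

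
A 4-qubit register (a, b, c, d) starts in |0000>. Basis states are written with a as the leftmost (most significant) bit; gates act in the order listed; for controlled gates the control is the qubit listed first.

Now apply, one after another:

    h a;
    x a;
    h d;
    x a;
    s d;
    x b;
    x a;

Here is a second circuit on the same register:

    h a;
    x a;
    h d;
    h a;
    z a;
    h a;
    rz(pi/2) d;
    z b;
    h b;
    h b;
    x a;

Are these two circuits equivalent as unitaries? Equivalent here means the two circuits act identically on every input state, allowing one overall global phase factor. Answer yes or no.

No, they are not equivalent — no single phase factor reconciles the two unitaries.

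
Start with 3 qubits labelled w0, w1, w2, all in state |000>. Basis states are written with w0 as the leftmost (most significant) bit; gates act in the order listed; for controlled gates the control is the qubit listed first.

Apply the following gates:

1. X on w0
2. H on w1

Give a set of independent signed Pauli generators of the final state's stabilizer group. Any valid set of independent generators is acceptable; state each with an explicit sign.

The stabilizer group can be generated by +IXI, -ZII, +IIZ, among other valid generating sets.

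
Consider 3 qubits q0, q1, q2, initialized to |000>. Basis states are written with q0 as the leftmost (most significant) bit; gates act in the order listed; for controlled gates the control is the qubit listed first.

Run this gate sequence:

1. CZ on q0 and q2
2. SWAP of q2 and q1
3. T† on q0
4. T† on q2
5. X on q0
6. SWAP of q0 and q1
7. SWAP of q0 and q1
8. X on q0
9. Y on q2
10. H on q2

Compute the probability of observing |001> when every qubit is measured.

Outcome |001> occurs with probability 1/2.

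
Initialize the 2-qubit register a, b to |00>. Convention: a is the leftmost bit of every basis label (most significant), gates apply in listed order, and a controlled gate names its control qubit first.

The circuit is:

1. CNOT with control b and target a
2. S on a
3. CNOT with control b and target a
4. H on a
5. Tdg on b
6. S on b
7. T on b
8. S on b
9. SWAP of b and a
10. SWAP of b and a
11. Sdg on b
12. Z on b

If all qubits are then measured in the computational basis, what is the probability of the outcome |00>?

Outcome |00> occurs with probability 1/2. Key observation: gates 8-11 undo each other exactly, leaving only the rest of the circuit to track.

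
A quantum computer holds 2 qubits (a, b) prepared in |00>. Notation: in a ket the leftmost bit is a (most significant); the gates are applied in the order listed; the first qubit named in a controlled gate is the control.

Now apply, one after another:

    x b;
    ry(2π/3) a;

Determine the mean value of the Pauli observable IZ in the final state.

The expectation value of IZ is -1.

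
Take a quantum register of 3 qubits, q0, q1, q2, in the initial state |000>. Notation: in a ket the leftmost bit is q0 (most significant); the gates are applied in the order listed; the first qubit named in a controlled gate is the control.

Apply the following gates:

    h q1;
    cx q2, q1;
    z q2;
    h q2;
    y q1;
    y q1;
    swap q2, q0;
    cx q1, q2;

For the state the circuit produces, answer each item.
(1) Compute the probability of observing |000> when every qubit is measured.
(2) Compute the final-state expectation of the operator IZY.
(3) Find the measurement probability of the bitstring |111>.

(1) Outcome |000> occurs with probability 1/4.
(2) The observable IZY averages to 0.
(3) A full measurement returns |111> with probability 1/4.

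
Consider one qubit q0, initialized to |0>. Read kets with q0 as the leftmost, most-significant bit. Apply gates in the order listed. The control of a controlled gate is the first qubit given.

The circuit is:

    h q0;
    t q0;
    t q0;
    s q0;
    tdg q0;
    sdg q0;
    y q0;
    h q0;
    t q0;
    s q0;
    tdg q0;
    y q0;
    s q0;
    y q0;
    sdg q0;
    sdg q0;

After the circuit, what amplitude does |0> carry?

The final state's coefficient on |0> equals -1/2 + exp(I*pi/4)/2.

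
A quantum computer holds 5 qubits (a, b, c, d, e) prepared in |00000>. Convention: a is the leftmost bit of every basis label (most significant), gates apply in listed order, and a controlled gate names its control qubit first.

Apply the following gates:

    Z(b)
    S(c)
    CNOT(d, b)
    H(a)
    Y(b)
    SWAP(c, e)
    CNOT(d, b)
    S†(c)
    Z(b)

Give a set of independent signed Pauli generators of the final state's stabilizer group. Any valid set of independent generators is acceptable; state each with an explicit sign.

The final state is stabilized by the group generated by +XIIII, -IZIII, +IIZII, +IIIZI, +IIIIZ; other independent generating sets are equally valid.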